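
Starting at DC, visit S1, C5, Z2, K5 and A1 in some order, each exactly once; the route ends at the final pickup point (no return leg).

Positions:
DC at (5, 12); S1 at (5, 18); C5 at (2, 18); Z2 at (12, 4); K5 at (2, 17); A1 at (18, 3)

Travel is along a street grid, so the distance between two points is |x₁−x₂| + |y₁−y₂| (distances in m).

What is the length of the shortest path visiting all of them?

Minimum one-way distance = 40 m.

There are 5! = 120 possible orderings.
DC→S1→C5→Z2→K5→A1: 6+3+24+23+30 = 86
DC→S1→C5→Z2→A1→K5: 6+3+24+7+30 = 70
DC→S1→C5→K5→Z2→A1: 6+3+1+23+7 = 40
DC→S1→C5→K5→A1→Z2: 6+3+1+30+7 = 47
DC→S1→C5→A1→Z2→K5: 6+3+31+7+23 = 70
DC→S1→C5→A1→K5→Z2: 6+3+31+30+23 = 93
DC→S1→Z2→C5→K5→A1: 6+21+24+1+30 = 82
DC→S1→Z2→C5→A1→K5: 6+21+24+31+30 = 112
DC→S1→Z2→K5→C5→A1: 6+21+23+1+31 = 82
DC→S1→Z2→K5→A1→C5: 6+21+23+30+31 = 111
DC→S1→Z2→A1→C5→K5: 6+21+7+31+1 = 66
DC→S1→Z2→A1→K5→C5: 6+21+7+30+1 = 65
DC→S1→K5→C5→Z2→A1: 6+4+1+24+7 = 42
DC→S1→K5→C5→A1→Z2: 6+4+1+31+7 = 49
… (106 more)
The minimum is 40.
One shortest path: DC → S1 → C5 → K5 → Z2 → A1.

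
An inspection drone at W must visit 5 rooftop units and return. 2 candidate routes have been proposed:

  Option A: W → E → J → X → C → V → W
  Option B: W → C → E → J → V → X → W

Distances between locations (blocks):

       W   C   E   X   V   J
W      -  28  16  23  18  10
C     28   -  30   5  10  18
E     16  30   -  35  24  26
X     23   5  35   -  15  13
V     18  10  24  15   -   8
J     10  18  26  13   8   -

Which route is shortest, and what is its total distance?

88 blocks — Option A is the shortest.

Option A: 16 + 26 + 13 + 5 + 10 + 18 = 88
Option B: 28 + 30 + 26 + 8 + 15 + 23 = 130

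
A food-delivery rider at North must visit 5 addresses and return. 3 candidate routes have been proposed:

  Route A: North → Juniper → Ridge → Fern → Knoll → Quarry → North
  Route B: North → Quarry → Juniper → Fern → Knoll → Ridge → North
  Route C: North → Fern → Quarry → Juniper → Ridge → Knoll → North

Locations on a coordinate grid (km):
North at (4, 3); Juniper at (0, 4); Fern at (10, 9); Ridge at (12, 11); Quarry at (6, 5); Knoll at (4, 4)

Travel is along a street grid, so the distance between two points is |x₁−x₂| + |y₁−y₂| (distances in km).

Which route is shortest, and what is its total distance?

Shortest is Route A, total 46 km.

Route A: 5 + 19 + 4 + 11 + 3 + 4 = 46
Route B: 4 + 7 + 15 + 11 + 15 + 16 = 68
Route C: 12 + 8 + 7 + 19 + 15 + 1 = 62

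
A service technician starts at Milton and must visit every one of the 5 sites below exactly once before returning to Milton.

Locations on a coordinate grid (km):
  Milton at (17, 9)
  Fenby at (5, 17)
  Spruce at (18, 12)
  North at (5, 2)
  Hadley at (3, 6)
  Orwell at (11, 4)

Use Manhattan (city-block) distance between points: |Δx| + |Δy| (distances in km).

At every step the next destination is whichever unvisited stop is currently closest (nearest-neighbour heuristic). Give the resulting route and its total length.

Total distance 66 km via the nearest-neighbour route Milton → Spruce → Orwell → North → Hadley → Fenby → Milton.

At Milton the remaining stops are Spruce 4, Orwell 11, Hadley 17, North 19, Fenby 20; go to Spruce.
At Spruce the remaining stops are Orwell 15, Fenby 18, Hadley 21, North 23; go to Orwell.
At Orwell the remaining stops are North 8, Hadley 10, Fenby 19; go to North.
At North the remaining stops are Hadley 6, Fenby 15; go to Hadley.
At Hadley the remaining stops are Fenby 13; go to Fenby.
Return Fenby→Milton: 20.
Total = 4 + 15 + 8 + 6 + 13 + 20 = 66.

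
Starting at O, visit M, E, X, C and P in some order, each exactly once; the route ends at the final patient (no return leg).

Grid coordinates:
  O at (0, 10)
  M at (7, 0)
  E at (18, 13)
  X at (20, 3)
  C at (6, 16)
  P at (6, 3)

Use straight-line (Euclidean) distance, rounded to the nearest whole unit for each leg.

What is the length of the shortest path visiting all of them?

There are 5! = 120 possible orderings.
O→M→E→X→C→P: 12+17+10+19+13 = 71
O→M→E→X→P→C: 12+17+10+14+13 = 66
O→M→E→C→X→P: 12+17+12+19+14 = 74
O→M→E→C→P→X: 12+17+12+13+14 = 68
O→M→E→P→X→C: 12+17+16+14+19 = 78
O→M→E→P→C→X: 12+17+16+13+19 = 77
O→M→X→E→C→P: 12+13+10+12+13 = 60
O→M→X→E→P→C: 12+13+10+16+13 = 64
O→M→X→C→E→P: 12+13+19+12+16 = 72
O→M→X→C→P→E: 12+13+19+13+16 = 73
O→M→X→P→E→C: 12+13+14+16+12 = 67
O→M→X→P→C→E: 12+13+14+13+12 = 64
O→M→C→E→X→P: 12+16+12+10+14 = 64
O→M→C→E→P→X: 12+16+12+16+14 = 70
… (106 more)
O→C→E→X→M→P: 8+12+10+13+3 = 46  ← best
The minimum is 46.
One shortest path: O → C → E → X → M → P.

Minimum one-way distance = 46.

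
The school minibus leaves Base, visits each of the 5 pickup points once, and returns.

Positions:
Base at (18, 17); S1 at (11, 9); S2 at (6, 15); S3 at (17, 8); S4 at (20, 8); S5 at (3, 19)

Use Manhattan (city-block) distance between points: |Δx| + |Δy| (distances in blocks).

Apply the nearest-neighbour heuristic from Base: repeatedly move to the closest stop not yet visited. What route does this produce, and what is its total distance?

At Base the remaining stops are S3 10, S4 11, S2 14, S1 15, S5 17; go to S3.
At S3 the remaining stops are S4 3, S1 7, S2 18, S5 25; go to S4.
At S4 the remaining stops are S1 10, S2 21, S5 28; go to S1.
At S1 the remaining stops are S2 11, S5 18; go to S2.
At S2 the remaining stops are S5 7; go to S5.
Return S5→Base: 17.
Total = 10 + 3 + 10 + 11 + 7 + 17 = 58.

Total distance 58 blocks via the nearest-neighbour route Base → S3 → S4 → S1 → S2 → S5 → Base.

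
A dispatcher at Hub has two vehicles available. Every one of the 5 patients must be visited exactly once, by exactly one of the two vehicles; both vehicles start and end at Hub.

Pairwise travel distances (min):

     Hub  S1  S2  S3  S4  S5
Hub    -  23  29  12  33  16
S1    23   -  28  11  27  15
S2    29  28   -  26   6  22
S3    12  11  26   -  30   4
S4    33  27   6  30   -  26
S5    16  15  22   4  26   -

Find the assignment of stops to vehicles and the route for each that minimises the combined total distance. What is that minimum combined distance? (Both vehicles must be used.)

117 min — the smallest possible combined total.

Check every non-empty split of the stops between the two vehicles; for each half take its own optimal tour:
  {S1} + {S2, S3, S4, S5}: 46 + 77 = 123
  {S2} + {S1, S3, S4, S5}: 58 + 91 = 149
  {S1, S2} + {S3, S4, S5}: 80 + 75 = 155
  {S3} + {S1, S2, S4, S5}: 24 + 93 = 117
  {S1, S3} + {S2, S4, S5}: 46 + 77 = 123
  {S2, S3} + {S1, S4, S5}: 67 + 91 = 158
  … (15 splits in total)
Best: vehicle 1 Hub → S3 → Hub = 24; vehicle 2 Hub → S2 → S4 → S1 → S5 → Hub = 93; combined 117.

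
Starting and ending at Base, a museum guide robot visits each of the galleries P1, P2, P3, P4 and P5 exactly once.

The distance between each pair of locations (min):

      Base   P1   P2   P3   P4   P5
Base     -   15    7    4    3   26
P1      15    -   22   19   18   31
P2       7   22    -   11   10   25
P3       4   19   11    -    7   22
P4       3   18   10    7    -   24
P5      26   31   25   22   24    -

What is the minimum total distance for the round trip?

With 5 stops there are 5!/2 = 60 distinct round trips (a route and its reverse cost the same).
Base-P1-P2-P3-P4-P5-Base: 15+22+11+7+24+26 = 105
Base-P1-P2-P3-P5-P4-Base: 15+22+11+22+24+3 = 97
Base-P1-P2-P4-P3-P5-Base: 15+22+10+7+22+26 = 102
Base-P1-P2-P4-P5-P3-Base: 15+22+10+24+22+4 = 97
Base-P1-P2-P5-P3-P4-Base: 15+22+25+22+7+3 = 94
Base-P1-P2-P5-P4-P3-Base: 15+22+25+24+7+4 = 97
Base-P1-P3-P2-P4-P5-Base: 15+19+11+10+24+26 = 105
Base-P1-P3-P2-P5-P4-Base: 15+19+11+25+24+3 = 97
Base-P1-P3-P4-P2-P5-Base: 15+19+7+10+25+26 = 102
Base-P1-P3-P4-P5-P2-Base: 15+19+7+24+25+7 = 97
Base-P1-P3-P5-P2-P4-Base: 15+19+22+25+10+3 = 94
Base-P1-P3-P5-P4-P2-Base: 15+19+22+24+10+7 = 97
Base-P1-P4-P2-P3-P5-Base: 15+18+10+11+22+26 = 102
Base-P1-P4-P2-P5-P3-Base: 15+18+10+25+22+4 = 94
… (46 more)
Base-P1-P5-P2-P3-P4-Base: 15+31+25+11+7+3 = 92  ← best
The minimum is 92.
One optimal route: Base → P1 → P5 → P2 → P3 → P4 → Base (or its reverse).

92 min — the shortest possible round trip.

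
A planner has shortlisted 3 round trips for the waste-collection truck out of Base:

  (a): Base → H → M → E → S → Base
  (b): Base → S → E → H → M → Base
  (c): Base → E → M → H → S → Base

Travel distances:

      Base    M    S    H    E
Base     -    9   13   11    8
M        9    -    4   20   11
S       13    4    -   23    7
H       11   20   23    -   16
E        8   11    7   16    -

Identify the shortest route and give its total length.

62 — (a) is the shortest.

(a): 11 + 20 + 11 + 7 + 13 = 62
(b): 13 + 7 + 16 + 20 + 9 = 65
(c): 8 + 11 + 20 + 23 + 13 = 75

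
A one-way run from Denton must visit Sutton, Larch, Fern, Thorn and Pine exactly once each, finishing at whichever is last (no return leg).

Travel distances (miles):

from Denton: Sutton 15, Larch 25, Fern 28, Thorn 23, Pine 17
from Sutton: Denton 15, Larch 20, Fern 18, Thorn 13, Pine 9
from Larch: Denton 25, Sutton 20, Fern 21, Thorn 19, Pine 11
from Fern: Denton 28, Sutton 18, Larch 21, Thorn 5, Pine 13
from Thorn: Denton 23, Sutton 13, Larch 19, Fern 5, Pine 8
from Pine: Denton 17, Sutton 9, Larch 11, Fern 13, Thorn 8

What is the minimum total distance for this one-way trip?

There are 5! = 120 possible orderings.
Denton→Sutton→Larch→Fern→Thorn→Pine: 15+20+21+5+8 = 69
Denton→Sutton→Larch→Fern→Pine→Thorn: 15+20+21+13+8 = 77
Denton→Sutton→Larch→Thorn→Fern→Pine: 15+20+19+5+13 = 72
Denton→Sutton→Larch→Thorn→Pine→Fern: 15+20+19+8+13 = 75
Denton→Sutton→Larch→Pine→Fern→Thorn: 15+20+11+13+5 = 64
Denton→Sutton→Larch→Pine→Thorn→Fern: 15+20+11+8+5 = 59
Denton→Sutton→Fern→Larch→Thorn→Pine: 15+18+21+19+8 = 81
Denton→Sutton→Fern→Larch→Pine→Thorn: 15+18+21+11+8 = 73
Denton→Sutton→Fern→Thorn→Larch→Pine: 15+18+5+19+11 = 68
Denton→Sutton→Fern→Thorn→Pine→Larch: 15+18+5+8+11 = 57
Denton→Sutton→Fern→Pine→Larch→Thorn: 15+18+13+11+19 = 76
Denton→Sutton→Fern→Pine→Thorn→Larch: 15+18+13+8+19 = 73
Denton→Sutton→Thorn→Larch→Fern→Pine: 15+13+19+21+13 = 81
Denton→Sutton→Thorn→Larch→Pine→Fern: 15+13+19+11+13 = 71
… (106 more)
The minimum is 57.
One shortest path: Denton → Sutton → Fern → Thorn → Pine → Larch.

Minimum one-way distance = 57 miles.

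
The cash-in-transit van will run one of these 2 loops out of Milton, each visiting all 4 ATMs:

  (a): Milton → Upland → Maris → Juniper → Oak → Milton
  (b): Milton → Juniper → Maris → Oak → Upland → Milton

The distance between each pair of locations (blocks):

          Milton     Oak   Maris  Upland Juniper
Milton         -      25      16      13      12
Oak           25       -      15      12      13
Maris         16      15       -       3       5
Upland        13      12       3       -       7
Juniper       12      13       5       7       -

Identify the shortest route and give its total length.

(a): 13 + 3 + 5 + 13 + 25 = 59
(b): 12 + 5 + 15 + 12 + 13 = 57

57 blocks — (b) is the shortest.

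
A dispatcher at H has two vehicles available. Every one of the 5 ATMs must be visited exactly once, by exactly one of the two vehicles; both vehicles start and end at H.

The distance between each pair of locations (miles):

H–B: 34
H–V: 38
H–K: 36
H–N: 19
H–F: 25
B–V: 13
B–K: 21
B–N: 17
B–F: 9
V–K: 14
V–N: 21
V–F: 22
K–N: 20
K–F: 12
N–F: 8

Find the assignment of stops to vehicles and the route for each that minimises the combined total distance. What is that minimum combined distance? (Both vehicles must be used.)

Minimum combined distance: 135 miles.

There are 2^4 − 1 = 15 ways to divide the 5 stops into two non-empty groups. For each, the best each vehicle can do is its own shortest tour through its group:
  {B} + {V, K, N, F}: 68 + 91 = 159
  {V} + {B, K, N, F}: 76 + 93 = 169
  {B, V} + {K, N, F}: 85 + 75 = 160
  {K} + {B, V, N, F}: 72 + 87 = 159
  {B, K} + {V, N, F}: 91 + 87 = 178
  {V, K} + {B, N, F}: 88 + 70 = 158
  … (15 splits in total)
  {N} + {B, V, K, F}: 38 + 97 = 135  ← best
Best: vehicle 1 H → N → H = 38; vehicle 2 H → K → V → B → F → H = 97; combined 135.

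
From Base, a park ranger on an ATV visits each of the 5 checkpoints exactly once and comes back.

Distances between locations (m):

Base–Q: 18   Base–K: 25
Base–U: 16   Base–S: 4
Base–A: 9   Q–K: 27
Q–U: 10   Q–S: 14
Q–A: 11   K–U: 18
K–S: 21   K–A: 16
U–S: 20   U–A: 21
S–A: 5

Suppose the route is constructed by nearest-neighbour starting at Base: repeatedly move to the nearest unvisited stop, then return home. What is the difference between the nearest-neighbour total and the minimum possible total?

From Base: S=4, A=9, U=16, Q=18, K=25 → choose S (4).
From S: A=5, Q=14, U=20, K=21 → choose A (5).
From A: Q=11, K=16, U=21 → choose Q (11).
From Q: U=10, K=27 → choose U (10).
From U: K=18 → choose K (18).
NN route Base → S → A → Q → U → K → Base costs 73.
Optimal: Base → Q → U → K → A → S → Base costs 71 (by enumerating all 60 distinct tours).
Excess = 73 − 71 = 2.

Excess over optimum: 2 m.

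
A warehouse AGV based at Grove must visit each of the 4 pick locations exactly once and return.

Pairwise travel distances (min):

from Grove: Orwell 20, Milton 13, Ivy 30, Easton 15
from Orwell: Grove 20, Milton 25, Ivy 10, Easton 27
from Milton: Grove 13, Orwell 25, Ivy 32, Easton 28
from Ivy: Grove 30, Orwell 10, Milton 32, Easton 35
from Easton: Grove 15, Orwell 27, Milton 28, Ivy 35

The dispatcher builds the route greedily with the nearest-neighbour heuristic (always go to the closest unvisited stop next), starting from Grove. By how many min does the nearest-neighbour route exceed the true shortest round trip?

Grove: Milton=13, Easton=15, Orwell=20, Ivy=30 ⇒ Milton
Milton: Orwell=25, Easton=28, Ivy=32 ⇒ Orwell
Orwell: Ivy=10, Easton=27 ⇒ Ivy
Ivy: Easton=35 ⇒ Easton
NN route Grove → Milton → Orwell → Ivy → Easton → Grove costs 98.
Optimal: Grove → Milton → Ivy → Orwell → Easton → Grove costs 97 (by enumerating all 12 distinct tours).
Excess = 98 − 97 = 1.

1 min longer than the optimal tour.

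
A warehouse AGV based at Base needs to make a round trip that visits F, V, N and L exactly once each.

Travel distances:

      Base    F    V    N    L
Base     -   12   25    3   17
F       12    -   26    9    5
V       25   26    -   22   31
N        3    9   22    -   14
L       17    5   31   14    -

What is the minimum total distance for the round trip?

Shortest round trip = 73.

There are 12 distinct closed tours to check (reversals are equivalent).
Base → F → V → N → L → Base: 12+26+22+14+17 = 91
Base → F → V → L → N → Base: 12+26+31+14+3 = 86
Base → F → N → V → L → Base: 12+9+22+31+17 = 91
Base → F → N → L → V → Base: 12+9+14+31+25 = 91
Base → F → L → V → N → Base: 12+5+31+22+3 = 73
Base → F → L → N → V → Base: 12+5+14+22+25 = 78
Base → V → F → N → L → Base: 25+26+9+14+17 = 91
Base → V → F → L → N → Base: 25+26+5+14+3 = 73
Base → V → N → F → L → Base: 25+22+9+5+17 = 78
Base → V → L → F → N → Base: 25+31+5+9+3 = 73
Base → N → F → V → L → Base: 3+9+26+31+17 = 86
Base → N → V → F → L → Base: 3+22+26+5+17 = 73
The minimum is 73.
One optimal route: Base → F → L → V → N → Base (or its reverse).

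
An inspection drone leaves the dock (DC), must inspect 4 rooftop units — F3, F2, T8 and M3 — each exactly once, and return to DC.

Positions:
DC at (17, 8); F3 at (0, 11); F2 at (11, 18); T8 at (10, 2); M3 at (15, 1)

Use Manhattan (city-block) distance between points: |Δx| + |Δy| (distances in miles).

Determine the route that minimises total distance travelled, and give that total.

With 4 stops there are 4!/2 = 12 distinct round trips (a route and its reverse cost the same).
DC - F3 - F2 - T8 - M3 - DC: 20+18+17+6+9 = 70
DC - F3 - F2 - M3 - T8 - DC: 20+18+21+6+13 = 78
DC - F3 - T8 - F2 - M3 - DC: 20+19+17+21+9 = 86
DC - F3 - T8 - M3 - F2 - DC: 20+19+6+21+16 = 82
DC - F3 - M3 - F2 - T8 - DC: 20+25+21+17+13 = 96
DC - F3 - M3 - T8 - F2 - DC: 20+25+6+17+16 = 84
DC - F2 - F3 - T8 - M3 - DC: 16+18+19+6+9 = 68
DC - F2 - F3 - M3 - T8 - DC: 16+18+25+6+13 = 78
DC - F2 - T8 - F3 - M3 - DC: 16+17+19+25+9 = 86
DC - F2 - M3 - F3 - T8 - DC: 16+21+25+19+13 = 94
DC - T8 - F3 - F2 - M3 - DC: 13+19+18+21+9 = 80
DC - T8 - F2 - F3 - M3 - DC: 13+17+18+25+9 = 82
The minimum is 68.
One optimal route: DC → F2 → F3 → T8 → M3 → DC (or its reverse).

68 miles — the shortest possible round trip.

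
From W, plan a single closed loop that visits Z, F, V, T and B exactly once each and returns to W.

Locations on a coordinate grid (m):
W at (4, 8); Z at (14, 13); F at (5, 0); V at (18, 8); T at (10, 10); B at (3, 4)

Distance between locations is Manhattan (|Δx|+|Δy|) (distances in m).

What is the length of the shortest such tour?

W-Z-F-V-T-B-W: 15+22+21+10+13+5 = 86
W-Z-F-V-B-T-W: 15+22+21+19+13+8 = 98
W-Z-F-T-V-B-W: 15+22+15+10+19+5 = 86
W-Z-F-T-B-V-W: 15+22+15+13+19+14 = 98
W-Z-F-B-V-T-W: 15+22+6+19+10+8 = 80
W-Z-F-B-T-V-W: 15+22+6+13+10+14 = 80
W-Z-V-F-T-B-W: 15+9+21+15+13+5 = 78
W-Z-V-F-B-T-W: 15+9+21+6+13+8 = 72
W-Z-V-T-F-B-W: 15+9+10+15+6+5 = 60
W-Z-V-T-B-F-W: 15+9+10+13+6+9 = 62
W-Z-V-B-F-T-W: 15+9+19+6+15+8 = 72
W-Z-V-B-T-F-W: 15+9+19+13+15+9 = 80
W-Z-T-F-V-B-W: 15+7+15+21+19+5 = 82
W-Z-T-F-B-V-W: 15+7+15+6+19+14 = 76
… (46 more)
W-V-Z-T-F-B-W: 14+9+7+15+6+5 = 56  ← best
The minimum is 56.
One optimal route: W → V → Z → T → F → B → W (or its reverse).

Minimum total distance: 56 m.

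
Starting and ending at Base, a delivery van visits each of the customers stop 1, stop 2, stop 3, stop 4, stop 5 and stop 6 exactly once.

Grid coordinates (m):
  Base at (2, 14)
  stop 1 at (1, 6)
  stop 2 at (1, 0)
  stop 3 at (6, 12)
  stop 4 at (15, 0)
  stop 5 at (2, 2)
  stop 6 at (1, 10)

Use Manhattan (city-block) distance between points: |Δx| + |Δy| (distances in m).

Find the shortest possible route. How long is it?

Base-stop 1-stop 2-stop 3-stop 4-stop 5-stop 6-Base: 9+6+17+21+15+9+5 = 82
Base-stop 1-stop 2-stop 3-stop 4-stop 6-stop 5-Base: 9+6+17+21+24+9+12 = 98
Base-stop 1-stop 2-stop 3-stop 5-stop 4-stop 6-Base: 9+6+17+14+15+24+5 = 90
Base-stop 1-stop 2-stop 3-stop 5-stop 6-stop 4-Base: 9+6+17+14+9+24+27 = 106
Base-stop 1-stop 2-stop 3-stop 6-stop 4-stop 5-Base: 9+6+17+7+24+15+12 = 90
Base-stop 1-stop 2-stop 3-stop 6-stop 5-stop 4-Base: 9+6+17+7+9+15+27 = 90
Base-stop 1-stop 2-stop 4-stop 3-stop 5-stop 6-Base: 9+6+14+21+14+9+5 = 78
Base-stop 1-stop 2-stop 4-stop 3-stop 6-stop 5-Base: 9+6+14+21+7+9+12 = 78
… (352 more)
Base-stop 3-stop 4-stop 2-stop 5-stop 1-stop 6-Base: 6+21+14+3+5+4+5 = 58  ← best
The minimum is 58.
One optimal route: Base → stop 3 → stop 4 → stop 2 → stop 5 → stop 1 → stop 6 → Base (or its reverse).

Shortest round trip = 58 m.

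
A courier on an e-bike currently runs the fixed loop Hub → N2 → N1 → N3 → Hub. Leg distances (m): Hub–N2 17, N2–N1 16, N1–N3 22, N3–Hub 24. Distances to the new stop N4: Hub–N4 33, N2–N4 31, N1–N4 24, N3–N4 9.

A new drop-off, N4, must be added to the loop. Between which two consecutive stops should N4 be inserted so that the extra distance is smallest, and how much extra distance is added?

Minimum extra distance: 11 m, inserting N4 between N1 and N3.

Insertion cost between consecutive stops i–j is d(i,N4) + d(N4,j) − d(i,j):
  between Hub and N2: 33 + 31 − 17 = 47
  between N2 and N1: 31 + 24 − 16 = 39
  between N1 and N3: 24 + 9 − 22 = 11
  between N3 and Hub: 9 + 33 − 24 = 18
Cheapest insertion is between N1 and N3, adding 11.
New total = 79 + 11 = 90.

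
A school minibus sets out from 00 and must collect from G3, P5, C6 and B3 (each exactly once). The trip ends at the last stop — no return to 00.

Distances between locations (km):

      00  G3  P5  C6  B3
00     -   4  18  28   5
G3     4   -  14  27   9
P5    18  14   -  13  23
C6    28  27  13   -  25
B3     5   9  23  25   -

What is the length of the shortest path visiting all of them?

Shortest open route: 41 km.

There are 4! = 24 possible orderings.
00 - G3 - P5 - C6 - B3: 4+14+13+25 = 56
00 - G3 - P5 - B3 - C6: 4+14+23+25 = 66
00 - G3 - C6 - P5 - B3: 4+27+13+23 = 67
00 - G3 - C6 - B3 - P5: 4+27+25+23 = 79
00 - G3 - B3 - P5 - C6: 4+9+23+13 = 49
00 - G3 - B3 - C6 - P5: 4+9+25+13 = 51
00 - P5 - G3 - C6 - B3: 18+14+27+25 = 84
00 - P5 - G3 - B3 - C6: 18+14+9+25 = 66
00 - P5 - C6 - G3 - B3: 18+13+27+9 = 67
00 - P5 - C6 - B3 - G3: 18+13+25+9 = 65
00 - P5 - B3 - G3 - C6: 18+23+9+27 = 77
00 - P5 - B3 - C6 - G3: 18+23+25+27 = 93
00 - C6 - G3 - P5 - B3: 28+27+14+23 = 92
00 - C6 - G3 - B3 - P5: 28+27+9+23 = 87
… (10 more)
00 - B3 - G3 - P5 - C6: 5+9+14+13 = 41  ← best
The minimum is 41.
One shortest path: 00 → B3 → G3 → P5 → C6.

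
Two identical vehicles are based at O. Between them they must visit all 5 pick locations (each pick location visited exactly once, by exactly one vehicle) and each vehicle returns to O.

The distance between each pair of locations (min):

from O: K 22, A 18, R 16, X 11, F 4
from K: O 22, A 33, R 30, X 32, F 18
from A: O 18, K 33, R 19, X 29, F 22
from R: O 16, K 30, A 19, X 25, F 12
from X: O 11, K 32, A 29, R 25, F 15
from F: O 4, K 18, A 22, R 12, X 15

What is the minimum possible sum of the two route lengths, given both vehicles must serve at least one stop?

There are 2^4 − 1 = 15 ways to divide the 5 stops into two non-empty groups. For each, the best each vehicle can do is its own shortest tour through its group:
  {K} + {A, R, X, F}: 44 + 75 = 119
  {A} + {K, R, X, F}: 36 + 88 = 124
  {K, A} + {R, X, F}: 73 + 52 = 125
  {R} + {K, A, X, F}: 32 + 95 = 127
  {K, R} + {A, X, F}: 68 + 66 = 134
  {A, R} + {K, X, F}: 53 + 65 = 118
  … (15 splits in total)
  {X} + {K, A, R, F}: 22 + 89 = 111  ← best
Best: vehicle 1 O → X → O = 22; vehicle 2 O → K → F → R → A → O = 89; combined 111.

111 min — the smallest possible combined total.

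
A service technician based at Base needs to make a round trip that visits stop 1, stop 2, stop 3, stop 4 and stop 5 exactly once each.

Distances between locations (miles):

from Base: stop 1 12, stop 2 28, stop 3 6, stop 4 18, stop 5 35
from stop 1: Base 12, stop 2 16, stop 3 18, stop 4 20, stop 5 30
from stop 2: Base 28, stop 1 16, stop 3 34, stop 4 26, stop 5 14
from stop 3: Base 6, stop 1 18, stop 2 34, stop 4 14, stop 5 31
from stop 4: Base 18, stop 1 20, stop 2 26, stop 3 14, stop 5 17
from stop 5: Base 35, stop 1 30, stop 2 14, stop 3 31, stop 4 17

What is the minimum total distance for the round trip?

Base-stop 1-stop 2-stop 3-stop 4-stop 5-Base: 12+16+34+14+17+35 = 128
Base-stop 1-stop 2-stop 3-stop 5-stop 4-Base: 12+16+34+31+17+18 = 128
Base-stop 1-stop 2-stop 4-stop 3-stop 5-Base: 12+16+26+14+31+35 = 134
Base-stop 1-stop 2-stop 4-stop 5-stop 3-Base: 12+16+26+17+31+6 = 108
Base-stop 1-stop 2-stop 5-stop 3-stop 4-Base: 12+16+14+31+14+18 = 105
Base-stop 1-stop 2-stop 5-stop 4-stop 3-Base: 12+16+14+17+14+6 = 79
Base-stop 1-stop 3-stop 2-stop 4-stop 5-Base: 12+18+34+26+17+35 = 142
Base-stop 1-stop 3-stop 2-stop 5-stop 4-Base: 12+18+34+14+17+18 = 113
Base-stop 1-stop 3-stop 4-stop 2-stop 5-Base: 12+18+14+26+14+35 = 119
Base-stop 1-stop 3-stop 4-stop 5-stop 2-Base: 12+18+14+17+14+28 = 103
Base-stop 1-stop 3-stop 5-stop 2-stop 4-Base: 12+18+31+14+26+18 = 119
Base-stop 1-stop 3-stop 5-stop 4-stop 2-Base: 12+18+31+17+26+28 = 132
Base-stop 1-stop 4-stop 2-stop 3-stop 5-Base: 12+20+26+34+31+35 = 158
Base-stop 1-stop 4-stop 2-stop 5-stop 3-Base: 12+20+26+14+31+6 = 109
… (46 more)
The minimum is 79.
One optimal route: Base → stop 1 → stop 2 → stop 5 → stop 4 → stop 3 → Base (or its reverse).

Minimum total distance: 79 miles.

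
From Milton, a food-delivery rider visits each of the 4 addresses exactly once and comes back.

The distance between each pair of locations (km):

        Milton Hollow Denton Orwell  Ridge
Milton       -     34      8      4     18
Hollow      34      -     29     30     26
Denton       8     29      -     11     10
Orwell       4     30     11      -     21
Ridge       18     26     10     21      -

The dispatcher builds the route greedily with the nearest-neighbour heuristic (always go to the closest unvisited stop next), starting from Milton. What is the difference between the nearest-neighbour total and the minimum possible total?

7 km longer than the optimal tour.

Milton: Orwell=4, Denton=8, Ridge=18, Hollow=34 ⇒ Orwell
Orwell: Denton=11, Ridge=21, Hollow=30 ⇒ Denton
Denton: Ridge=10, Hollow=29 ⇒ Ridge
Ridge: Hollow=26 ⇒ Hollow
NN route Milton → Orwell → Denton → Ridge → Hollow → Milton costs 85.
Optimal: Milton → Denton → Ridge → Hollow → Orwell → Milton costs 78 (by enumerating all 12 distinct tours).
Excess = 85 − 78 = 7.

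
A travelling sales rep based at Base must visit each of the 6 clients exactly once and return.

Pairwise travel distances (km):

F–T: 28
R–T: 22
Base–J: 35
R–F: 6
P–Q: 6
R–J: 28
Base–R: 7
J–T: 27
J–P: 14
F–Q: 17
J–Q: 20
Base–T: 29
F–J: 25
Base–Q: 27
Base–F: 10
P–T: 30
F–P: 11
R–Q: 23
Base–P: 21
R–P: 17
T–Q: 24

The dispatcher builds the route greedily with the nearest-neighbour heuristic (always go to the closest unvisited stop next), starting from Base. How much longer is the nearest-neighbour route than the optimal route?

From Base: R=7, F=10, P=21, Q=27, T=29, J=35 → choose R (7).
From R: F=6, P=17, T=22, Q=23, J=28 → choose F (6).
From F: P=11, Q=17, J=25, T=28 → choose P (11).
From P: Q=6, J=14, T=30 → choose Q (6).
From Q: J=20, T=24 → choose J (20).
From J: T=27 → choose T (27).
NN route Base → R → F → P → Q → J → T → Base costs 106.
Optimal: Base → R → T → J → P → Q → F → Base costs 103 (by enumerating all 360 distinct tours).
Excess = 106 − 103 = 3.

3 km longer than the optimal tour.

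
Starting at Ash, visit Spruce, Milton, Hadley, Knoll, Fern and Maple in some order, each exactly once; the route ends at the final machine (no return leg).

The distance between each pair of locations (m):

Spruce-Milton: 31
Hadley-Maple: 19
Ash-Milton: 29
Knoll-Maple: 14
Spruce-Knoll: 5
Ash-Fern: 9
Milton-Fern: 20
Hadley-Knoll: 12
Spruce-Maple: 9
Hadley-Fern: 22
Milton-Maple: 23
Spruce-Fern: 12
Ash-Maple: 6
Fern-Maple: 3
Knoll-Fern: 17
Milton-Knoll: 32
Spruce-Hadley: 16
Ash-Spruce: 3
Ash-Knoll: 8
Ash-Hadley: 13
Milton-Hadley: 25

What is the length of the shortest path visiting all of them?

62 m — the minimum one-way total.

There are 6! = 720 possible orderings.
Ash - Spruce - Milton - Hadley - Knoll - Fern - Maple: 3+31+25+12+17+3 = 91
Ash - Spruce - Milton - Hadley - Knoll - Maple - Fern: 3+31+25+12+14+3 = 88
Ash - Spruce - Milton - Hadley - Fern - Knoll - Maple: 3+31+25+22+17+14 = 112
Ash - Spruce - Milton - Hadley - Fern - Maple - Knoll: 3+31+25+22+3+14 = 98
Ash - Spruce - Milton - Hadley - Maple - Knoll - Fern: 3+31+25+19+14+17 = 109
Ash - Spruce - Milton - Hadley - Maple - Fern - Knoll: 3+31+25+19+3+17 = 98
Ash - Spruce - Milton - Knoll - Hadley - Fern - Maple: 3+31+32+12+22+3 = 103
Ash - Spruce - Milton - Knoll - Hadley - Maple - Fern: 3+31+32+12+19+3 = 100
… (712 more)
Ash - Spruce - Knoll - Hadley - Maple - Fern - Milton: 3+5+12+19+3+20 = 62  ← best
The minimum is 62.
One shortest path: Ash → Spruce → Knoll → Hadley → Maple → Fern → Milton.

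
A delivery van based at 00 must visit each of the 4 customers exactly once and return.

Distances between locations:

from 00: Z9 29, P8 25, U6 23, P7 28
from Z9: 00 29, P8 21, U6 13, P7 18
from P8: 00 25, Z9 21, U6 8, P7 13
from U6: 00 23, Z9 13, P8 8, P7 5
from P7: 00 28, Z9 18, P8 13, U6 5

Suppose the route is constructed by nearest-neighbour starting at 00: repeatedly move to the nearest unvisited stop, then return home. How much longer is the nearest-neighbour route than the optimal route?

Excess over optimum: 6.

From 00: U6=23, P8=25, P7=28, Z9=29 → choose U6 (23).
From U6: P7=5, P8=8, Z9=13 → choose P7 (5).
From P7: P8=13, Z9=18 → choose P8 (13).
From P8: Z9=21 → choose Z9 (21).
NN route 00 → U6 → P7 → P8 → Z9 → 00 costs 91.
Optimal: 00 → Z9 → U6 → P7 → P8 → 00 costs 85 (by enumerating all 12 distinct tours).
Excess = 91 − 85 = 6.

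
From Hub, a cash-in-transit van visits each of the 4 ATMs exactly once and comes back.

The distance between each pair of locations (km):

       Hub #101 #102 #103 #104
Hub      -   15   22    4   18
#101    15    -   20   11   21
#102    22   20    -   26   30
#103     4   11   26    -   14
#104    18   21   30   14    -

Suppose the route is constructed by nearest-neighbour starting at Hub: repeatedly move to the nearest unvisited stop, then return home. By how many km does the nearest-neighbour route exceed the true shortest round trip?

Hub: #103=4, #101=15, #104=18, #102=22 ⇒ #103
#103: #101=11, #104=14, #102=26 ⇒ #101
#101: #102=20, #104=21 ⇒ #102
#102: #104=30 ⇒ #104
NN route Hub → #103 → #101 → #102 → #104 → Hub costs 83.
Optimal: Hub → #102 → #101 → #104 → #103 → Hub costs 81 (by enumerating all 12 distinct tours).
Excess = 83 − 81 = 2.

2 km longer than the optimal tour.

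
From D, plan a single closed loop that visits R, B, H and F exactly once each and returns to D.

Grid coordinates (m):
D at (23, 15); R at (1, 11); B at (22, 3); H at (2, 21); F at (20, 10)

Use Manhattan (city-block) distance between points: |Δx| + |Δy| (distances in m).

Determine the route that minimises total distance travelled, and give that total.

80 m — the shortest possible round trip.

There are 12 distinct closed tours to check (reversals are equivalent).
D - R - B - H - F - D: 26+29+38+29+8 = 130
D - R - B - F - H - D: 26+29+9+29+27 = 120
D - R - H - B - F - D: 26+11+38+9+8 = 92
D - R - H - F - B - D: 26+11+29+9+13 = 88
D - R - F - B - H - D: 26+20+9+38+27 = 120
D - R - F - H - B - D: 26+20+29+38+13 = 126
D - B - R - H - F - D: 13+29+11+29+8 = 90
D - B - R - F - H - D: 13+29+20+29+27 = 118
D - B - H - R - F - D: 13+38+11+20+8 = 90
D - B - F - R - H - D: 13+9+20+11+27 = 80
D - H - R - B - F - D: 27+11+29+9+8 = 84
D - H - B - R - F - D: 27+38+29+20+8 = 122
The minimum is 80.
One optimal route: D → B → F → R → H → D (or its reverse).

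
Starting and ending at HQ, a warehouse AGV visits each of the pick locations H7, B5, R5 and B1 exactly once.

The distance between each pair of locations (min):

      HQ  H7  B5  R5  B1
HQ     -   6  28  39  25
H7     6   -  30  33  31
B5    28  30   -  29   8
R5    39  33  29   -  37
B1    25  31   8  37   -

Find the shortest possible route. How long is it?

With 4 stops there are 4!/2 = 12 distinct round trips (a route and its reverse cost the same).
HQ-H7-B5-R5-B1-HQ: 6+30+29+37+25 = 127
HQ-H7-B5-B1-R5-HQ: 6+30+8+37+39 = 120
HQ-H7-R5-B5-B1-HQ: 6+33+29+8+25 = 101
HQ-H7-R5-B1-B5-HQ: 6+33+37+8+28 = 112
HQ-H7-B1-B5-R5-HQ: 6+31+8+29+39 = 113
HQ-H7-B1-R5-B5-HQ: 6+31+37+29+28 = 131
HQ-B5-H7-R5-B1-HQ: 28+30+33+37+25 = 153
HQ-B5-H7-B1-R5-HQ: 28+30+31+37+39 = 165
HQ-B5-R5-H7-B1-HQ: 28+29+33+31+25 = 146
HQ-B5-B1-H7-R5-HQ: 28+8+31+33+39 = 139
HQ-R5-H7-B5-B1-HQ: 39+33+30+8+25 = 135
HQ-R5-B5-H7-B1-HQ: 39+29+30+31+25 = 154
The minimum is 101.
One optimal route: HQ → H7 → R5 → B5 → B1 → HQ (or its reverse).

Shortest round trip = 101 min.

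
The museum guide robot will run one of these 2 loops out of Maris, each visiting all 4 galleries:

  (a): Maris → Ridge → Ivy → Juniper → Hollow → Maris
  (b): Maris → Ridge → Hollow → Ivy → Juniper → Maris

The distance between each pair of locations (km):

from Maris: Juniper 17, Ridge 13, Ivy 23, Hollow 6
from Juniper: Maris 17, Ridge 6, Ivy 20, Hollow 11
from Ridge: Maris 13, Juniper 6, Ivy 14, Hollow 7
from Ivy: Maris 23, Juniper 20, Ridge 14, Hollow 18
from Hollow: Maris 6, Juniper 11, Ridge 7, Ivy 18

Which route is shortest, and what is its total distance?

(a): 13 + 14 + 20 + 11 + 6 = 64
(b): 13 + 7 + 18 + 20 + 17 = 75

64 km — (a) is the shortest.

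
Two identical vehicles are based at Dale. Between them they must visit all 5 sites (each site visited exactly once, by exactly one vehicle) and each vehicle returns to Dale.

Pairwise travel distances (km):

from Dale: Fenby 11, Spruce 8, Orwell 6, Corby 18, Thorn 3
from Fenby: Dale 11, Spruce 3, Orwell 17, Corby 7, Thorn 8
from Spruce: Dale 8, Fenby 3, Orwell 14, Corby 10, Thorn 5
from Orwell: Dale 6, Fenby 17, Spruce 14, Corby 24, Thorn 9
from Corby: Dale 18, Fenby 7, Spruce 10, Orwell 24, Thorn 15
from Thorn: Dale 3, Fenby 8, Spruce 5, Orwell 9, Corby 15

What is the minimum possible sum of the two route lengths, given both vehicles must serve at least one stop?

48 km — the smallest possible combined total.

Check every non-empty split of the stops between the two vehicles; for each half take its own optimal tour:
  {Fenby} + {Spruce, Orwell, Corby, Thorn}: 22 + 48 = 70
  {Spruce} + {Fenby, Orwell, Corby, Thorn}: 16 + 48 = 64
  {Fenby, Spruce} + {Orwell, Corby, Thorn}: 22 + 48 = 70
  {Orwell} + {Fenby, Spruce, Corby, Thorn}: 12 + 36 = 48
  {Fenby, Orwell} + {Spruce, Corby, Thorn}: 34 + 36 = 70
  {Spruce, Orwell} + {Fenby, Corby, Thorn}: 28 + 36 = 64
  … (15 splits in total)
Best: vehicle 1 Dale → Orwell → Dale = 12; vehicle 2 Dale → Fenby → Corby → Spruce → Thorn → Dale = 36; combined 48.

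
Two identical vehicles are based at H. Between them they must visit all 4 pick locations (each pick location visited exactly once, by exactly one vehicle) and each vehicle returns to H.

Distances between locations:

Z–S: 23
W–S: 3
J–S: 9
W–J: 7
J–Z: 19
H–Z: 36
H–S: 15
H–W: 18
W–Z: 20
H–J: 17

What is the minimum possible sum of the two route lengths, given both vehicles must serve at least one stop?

104 — the smallest possible combined total.

Try each way of splitting the stops between the two vehicles (each non-empty) and, for each split, find the best tour for each vehicle:
  {W} + {J, Z, S}: 36 + 74 = 110
  {J} + {W, Z, S}: 34 + 74 = 108
  {W, J} + {Z, S}: 42 + 74 = 116
  {Z} + {W, J, S}: 72 + 42 = 114
  {W, Z} + {J, S}: 74 + 41 = 115
  {J, Z} + {W, S}: 72 + 36 = 108
  … (7 splits in total)
  {W, J, Z} + {S}: 74 + 30 = 104  ← best
Best: vehicle 1 H → W → Z → J → H = 74; vehicle 2 H → S → H = 30; combined 104.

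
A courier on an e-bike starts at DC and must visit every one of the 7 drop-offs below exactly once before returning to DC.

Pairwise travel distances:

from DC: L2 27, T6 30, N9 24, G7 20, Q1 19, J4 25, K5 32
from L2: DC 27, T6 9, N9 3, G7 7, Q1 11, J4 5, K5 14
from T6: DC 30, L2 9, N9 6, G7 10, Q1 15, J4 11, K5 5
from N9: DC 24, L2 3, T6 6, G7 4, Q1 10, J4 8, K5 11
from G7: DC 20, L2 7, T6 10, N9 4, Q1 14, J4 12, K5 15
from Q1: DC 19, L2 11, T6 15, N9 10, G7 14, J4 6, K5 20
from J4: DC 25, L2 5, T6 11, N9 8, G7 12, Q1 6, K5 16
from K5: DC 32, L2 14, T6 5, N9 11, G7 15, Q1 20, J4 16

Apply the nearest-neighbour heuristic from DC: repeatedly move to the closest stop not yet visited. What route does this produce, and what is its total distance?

From DC: distances to unvisited — Q1=19, G7=20, N9=24, J4=25, L2=27, T6=30, K5=32. Nearest is Q1 (19).
From Q1: distances to unvisited — J4=6, N9=10, L2=11, G7=14, T6=15, K5=20. Nearest is J4 (6).
From J4: distances to unvisited — L2=5, N9=8, T6=11, G7=12, K5=16. Nearest is L2 (5).
From L2: distances to unvisited — N9=3, G7=7, T6=9, K5=14. Nearest is N9 (3).
From N9: distances to unvisited — G7=4, T6=6, K5=11. Nearest is G7 (4).
From G7: distances to unvisited — T6=10, K5=15. Nearest is T6 (10).
From T6: distances to unvisited — K5=5. Nearest is K5 (5).
Return K5→DC: 32.
Total = 19 + 6 + 5 + 3 + 4 + 10 + 5 + 32 = 84.

Nearest-neighbour total = 84; route DC → Q1 → J4 → L2 → N9 → G7 → T6 → K5 → DC.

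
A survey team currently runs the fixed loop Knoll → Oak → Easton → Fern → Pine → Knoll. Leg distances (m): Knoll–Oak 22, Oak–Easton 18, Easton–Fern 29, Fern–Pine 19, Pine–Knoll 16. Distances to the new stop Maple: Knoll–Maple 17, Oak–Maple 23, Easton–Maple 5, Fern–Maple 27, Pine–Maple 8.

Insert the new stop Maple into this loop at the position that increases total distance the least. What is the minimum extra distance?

Insertion cost between consecutive stops i–j is d(i,Maple) + d(Maple,j) − d(i,j):
  between Knoll and Oak: 17 + 23 − 22 = 18
  between Oak and Easton: 23 + 5 − 18 = 10
  between Easton and Fern: 5 + 27 − 29 = 3
  between Fern and Pine: 27 + 8 − 19 = 16
  between Pine and Knoll: 8 + 17 − 16 = 9
Cheapest insertion is between Easton and Fern, adding 3.
New total = 104 + 3 = 107.

+3 m — insert Maple between Easton and Fern.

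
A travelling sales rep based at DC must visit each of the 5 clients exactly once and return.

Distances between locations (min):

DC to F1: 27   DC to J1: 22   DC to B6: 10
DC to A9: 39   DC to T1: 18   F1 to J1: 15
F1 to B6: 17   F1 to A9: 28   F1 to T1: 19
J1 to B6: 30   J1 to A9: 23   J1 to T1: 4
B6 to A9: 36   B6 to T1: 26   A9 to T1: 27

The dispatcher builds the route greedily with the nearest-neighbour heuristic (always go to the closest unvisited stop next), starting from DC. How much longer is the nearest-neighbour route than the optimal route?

Excess over optimum: 12 min.

DC: B6=10, T1=18, J1=22, F1=27, A9=39 ⇒ B6
B6: F1=17, T1=26, J1=30, A9=36 ⇒ F1
F1: J1=15, T1=19, A9=28 ⇒ J1
J1: T1=4, A9=23 ⇒ T1
T1: A9=27 ⇒ A9
NN route DC → B6 → F1 → J1 → T1 → A9 → DC costs 112.
Optimal: DC → B6 → F1 → A9 → J1 → T1 → DC costs 100 (by enumerating all 60 distinct tours).
Excess = 112 − 100 = 12.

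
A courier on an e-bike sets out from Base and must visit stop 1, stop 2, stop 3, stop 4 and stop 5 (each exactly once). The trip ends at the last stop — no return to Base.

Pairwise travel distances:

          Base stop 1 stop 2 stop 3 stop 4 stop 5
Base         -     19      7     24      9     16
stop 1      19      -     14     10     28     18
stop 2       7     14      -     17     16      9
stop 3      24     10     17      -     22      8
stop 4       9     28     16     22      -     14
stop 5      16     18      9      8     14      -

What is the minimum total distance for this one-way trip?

There are 5! = 120 possible orderings.
Base - stop 1 - stop 2 - stop 3 - stop 4 - stop 5: 19+14+17+22+14 = 86
Base - stop 1 - stop 2 - stop 3 - stop 5 - stop 4: 19+14+17+8+14 = 72
Base - stop 1 - stop 2 - stop 4 - stop 3 - stop 5: 19+14+16+22+8 = 79
Base - stop 1 - stop 2 - stop 4 - stop 5 - stop 3: 19+14+16+14+8 = 71
Base - stop 1 - stop 2 - stop 5 - stop 3 - stop 4: 19+14+9+8+22 = 72
Base - stop 1 - stop 2 - stop 5 - stop 4 - stop 3: 19+14+9+14+22 = 78
Base - stop 1 - stop 3 - stop 2 - stop 4 - stop 5: 19+10+17+16+14 = 76
Base - stop 1 - stop 3 - stop 2 - stop 5 - stop 4: 19+10+17+9+14 = 69
Base - stop 1 - stop 3 - stop 4 - stop 2 - stop 5: 19+10+22+16+9 = 76
Base - stop 1 - stop 3 - stop 4 - stop 5 - stop 2: 19+10+22+14+9 = 74
Base - stop 1 - stop 3 - stop 5 - stop 2 - stop 4: 19+10+8+9+16 = 62
Base - stop 1 - stop 3 - stop 5 - stop 4 - stop 2: 19+10+8+14+16 = 67
Base - stop 1 - stop 4 - stop 2 - stop 3 - stop 5: 19+28+16+17+8 = 88
Base - stop 1 - stop 4 - stop 2 - stop 5 - stop 3: 19+28+16+9+8 = 80
… (106 more)
Base - stop 4 - stop 2 - stop 5 - stop 3 - stop 1: 9+16+9+8+10 = 52  ← best
The minimum is 52.
One shortest path: Base → stop 4 → stop 2 → stop 5 → stop 3 → stop 1.

Minimum one-way distance = 52.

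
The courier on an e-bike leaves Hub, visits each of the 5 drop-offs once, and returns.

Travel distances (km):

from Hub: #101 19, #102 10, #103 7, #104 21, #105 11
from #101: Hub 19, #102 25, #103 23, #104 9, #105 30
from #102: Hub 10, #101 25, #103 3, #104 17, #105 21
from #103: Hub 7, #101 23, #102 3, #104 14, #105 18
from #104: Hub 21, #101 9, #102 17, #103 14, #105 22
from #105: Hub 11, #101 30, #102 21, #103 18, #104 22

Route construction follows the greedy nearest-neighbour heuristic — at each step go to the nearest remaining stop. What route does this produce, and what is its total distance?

77 km along Hub → #103 → #102 → #104 → #101 → #105 → Hub.

From Hub: distances to unvisited — #103=7, #102=10, #105=11, #101=19, #104=21. Nearest is #103 (7).
From #103: distances to unvisited — #102=3, #104=14, #105=18, #101=23. Nearest is #102 (3).
From #102: distances to unvisited — #104=17, #105=21, #101=25. Nearest is #104 (17).
From #104: distances to unvisited — #101=9, #105=22. Nearest is #101 (9).
From #101: distances to unvisited — #105=30. Nearest is #105 (30).
Return #105→Hub: 11.
Total = 7 + 3 + 17 + 9 + 30 + 11 = 77.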